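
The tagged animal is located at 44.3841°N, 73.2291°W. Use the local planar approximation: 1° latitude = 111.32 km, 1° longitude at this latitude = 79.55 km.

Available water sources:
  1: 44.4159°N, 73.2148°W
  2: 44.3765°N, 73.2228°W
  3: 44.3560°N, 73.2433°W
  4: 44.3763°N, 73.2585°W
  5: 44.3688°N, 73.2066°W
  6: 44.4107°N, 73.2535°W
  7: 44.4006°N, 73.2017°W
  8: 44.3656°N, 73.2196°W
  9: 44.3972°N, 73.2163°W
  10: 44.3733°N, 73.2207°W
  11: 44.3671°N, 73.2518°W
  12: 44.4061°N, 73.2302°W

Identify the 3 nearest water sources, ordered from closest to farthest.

2, 10, 9

Distances from 44.3841°N, 73.2291°W:
1: 3.7183 km
2: 0.9833 km
3: 3.3258 km
4: 2.4948 km
5: 2.4707 km
6: 3.5406 km
7: 2.8504 km
8: 2.1937 km
9: 1.7786 km
10: 1.3755 km
11: 2.6158 km
12: 2.4506 km
Sorted: 2 (0.9833 km) < 10 (1.3755 km) < 9 (1.7786 km) < 8 (2.1937 km) < 12 (2.4506 km) < …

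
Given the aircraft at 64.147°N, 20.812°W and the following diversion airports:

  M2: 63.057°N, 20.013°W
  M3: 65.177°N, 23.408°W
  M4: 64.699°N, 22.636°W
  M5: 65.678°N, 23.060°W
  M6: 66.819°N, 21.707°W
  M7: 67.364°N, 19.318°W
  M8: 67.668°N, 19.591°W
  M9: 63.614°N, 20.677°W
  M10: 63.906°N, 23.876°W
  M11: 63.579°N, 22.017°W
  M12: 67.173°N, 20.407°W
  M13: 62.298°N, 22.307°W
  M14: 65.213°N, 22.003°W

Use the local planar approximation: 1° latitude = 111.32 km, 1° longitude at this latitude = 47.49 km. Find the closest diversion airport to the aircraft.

M9

Distances from 64.147°N, 20.812°W:
M2: 127.133 km
M3: 168.362 km
M4: 106.204 km
M5: 201.107 km
M6: 300.468 km
M7: 365.077 km
M8: 396.224 km
M9: 59.679 km
M10: 147.962 km
M11: 85.280 km
M12: 337.403 km
M13: 217.731 km
M14: 131.457 km
Minimum: M9 at 59.679 km.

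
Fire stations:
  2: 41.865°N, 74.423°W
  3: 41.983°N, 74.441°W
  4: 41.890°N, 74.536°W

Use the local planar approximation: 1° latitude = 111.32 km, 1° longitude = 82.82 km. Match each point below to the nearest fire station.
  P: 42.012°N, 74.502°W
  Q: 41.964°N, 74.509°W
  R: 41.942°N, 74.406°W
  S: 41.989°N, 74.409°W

P at 42.012°N, 74.502°W:
  2: √((-0.147·111.32)² + (0.079·82.82)²) = √(267.78181 + 42.80797) = 17.624 km
  3: √((-0.029·111.32)² + (0.061·82.82)²) = √(10.42179 + 25.52291) = 5.995 km
  4: √((-0.122·111.32)² + (-0.034·82.82)²) = √(184.44465 + 7.92918) = 13.870 km
  → nearest: 3 (5.995 km)
Q at 41.964°N, 74.509°W:
  2: √((-0.099·111.32)² + (0.086·82.82)²) = √(121.45539 + 50.73029) = 13.122 km
  3: √((0.019·111.32)² + (0.068·82.82)²) = √(4.47356 + 31.71672) = 6.016 km
  4: √((-0.074·111.32)² + (-0.027·82.82)²) = √(67.85937 + 5.00032) = 8.536 km
  → nearest: 3 (6.016 km)
R at 41.942°N, 74.406°W:
  2: √((-0.077·111.32)² + (-0.017·82.82)²) = √(73.47301 + 1.98230) = 8.687 km
  3: √((0.041·111.32)² + (-0.035·82.82)²) = √(20.83119 + 8.40246) = 5.407 km
  4: √((-0.052·111.32)² + (-0.130·82.82)²) = √(33.50835 + 115.91968) = 12.224 km
  → nearest: 3 (5.407 km)
S at 41.989°N, 74.409°W:
  2: √((-0.124·111.32)² + (-0.014·82.82)²) = √(190.54158 + 1.34439) = 13.852 km
  3: √((-0.006·111.32)² + (-0.032·82.82)²) = √(0.44612 + 7.02377) = 2.733 km
  4: √((-0.099·111.32)² + (-0.127·82.82)²) = √(121.45539 + 110.63127) = 15.234 km
  → nearest: 3 (2.733 km)

P→3; Q→3; R→3; S→3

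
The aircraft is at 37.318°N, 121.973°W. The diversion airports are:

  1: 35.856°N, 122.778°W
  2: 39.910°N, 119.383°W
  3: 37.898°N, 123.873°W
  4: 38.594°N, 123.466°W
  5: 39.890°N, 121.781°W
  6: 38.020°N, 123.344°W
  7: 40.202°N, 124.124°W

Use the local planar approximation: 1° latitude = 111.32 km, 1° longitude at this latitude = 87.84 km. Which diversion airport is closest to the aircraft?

6

Distances from 37.318°N, 121.973°W:
1: √((-1.462·111.32)² + (-0.805·87.84)²) = √(26487.51042 + 5000.07381) = 177.447 km
2: √((2.592·111.32)² + (2.590·87.84)²) = √(83256.16260 + 51758.79803) = 367.444 km
3: √((0.580·111.32)² + (-1.900·87.84)²) = √(4168.71670 + 27854.27482) = 178.950 km
4: √((1.276·111.32)² + (-1.493·87.84)²) = √(20176.58884 + 17199.04250) = 193.328 km
5: √((2.572·111.32)² + (0.192·87.84)²) = √(81976.30213 + 284.43767) = 286.811 km
6: √((0.702·111.32)² + (-1.371·87.84)²) = √(6106.89734 + 14503.05733) = 143.562 km
7: √((2.884·111.32)² + (-2.151·87.84)²) = √(103071.09916 + 35699.77467) = 372.520 km
Minimum: 6 at 143.562 km.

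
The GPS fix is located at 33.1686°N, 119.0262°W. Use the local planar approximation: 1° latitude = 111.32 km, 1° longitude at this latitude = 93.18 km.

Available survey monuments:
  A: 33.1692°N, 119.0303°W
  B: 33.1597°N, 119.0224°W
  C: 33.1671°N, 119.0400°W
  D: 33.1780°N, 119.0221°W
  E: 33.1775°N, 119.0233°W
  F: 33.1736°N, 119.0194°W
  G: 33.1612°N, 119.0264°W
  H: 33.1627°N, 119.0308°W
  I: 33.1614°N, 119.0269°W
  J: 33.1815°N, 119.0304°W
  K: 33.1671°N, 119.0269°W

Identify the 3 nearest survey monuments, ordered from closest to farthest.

Distances from 33.1686°N, 119.0262°W:
A: √((0.0006·111.32)² + (-0.0041·93.18)²) = √(0.004461 + 0.145953) = 0.3878 km
B: √((-0.0089·111.32)² + (0.0038·93.18)²) = √(0.981582 + 0.125375) = 1.0521 km
C: √((-0.0015·111.32)² + (-0.0138·93.18)²) = √(0.027882 + 1.653498) = 1.2967 km
D: √((0.0094·111.32)² + (0.0041·93.18)²) = √(1.094970 + 0.145953) = 1.1140 km
E: √((0.0089·111.32)² + (0.0029·93.18)²) = √(0.981582 + 0.073020) = 1.0269 km
F: √((0.0050·111.32)² + (0.0068·93.18)²) = √(0.309804 + 0.401479) = 0.8434 km
G: √((-0.0074·111.32)² + (-0.0002·93.18)²) = √(0.678594 + 0.000347) = 0.8240 km
H: √((-0.0059·111.32)² + (-0.0046·93.18)²) = √(0.431370 + 0.183722) = 0.7843 km
I: √((-0.0072·111.32)² + (-0.0007·93.18)²) = √(0.642409 + 0.004254) = 0.8042 km
J: √((0.0129·111.32)² + (-0.0042·93.18)²) = √(2.062176 + 0.153160) = 1.4884 km
K: √((-0.0015·111.32)² + (-0.0007·93.18)²) = √(0.027882 + 0.004254) = 0.1793 km
Sorted: K (0.1793 km) < A (0.3878 km) < H (0.7843 km) < I (0.8042 km) < G (0.8240 km) < …

K, A, H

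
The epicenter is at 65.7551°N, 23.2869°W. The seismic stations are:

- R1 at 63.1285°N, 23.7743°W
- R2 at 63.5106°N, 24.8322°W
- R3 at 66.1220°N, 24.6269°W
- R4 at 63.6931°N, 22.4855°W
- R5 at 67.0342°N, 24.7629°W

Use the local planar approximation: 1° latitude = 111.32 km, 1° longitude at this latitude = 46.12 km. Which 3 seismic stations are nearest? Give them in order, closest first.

R3, R5, R4

Distances from 65.7551°N, 23.2869°W:
R1: √((-2.6266·111.32)² + (-0.4874·46.12)²) = √(85493.731945 + 505.300406) = 293.2559 km
R2: √((-2.2445·111.32)² + (-1.5453·46.12)²) = √(62428.890238 + 5079.304000) = 259.8234 km
R3: √((0.3669·111.32)² + (-1.3400·46.12)²) = √(1668.175808 + 3819.338881) = 74.0778 km
R4: √((-2.0620·111.32)² + (0.8014·46.12)²) = √(52689.456311 + 1366.083587) = 232.4985 km
R5: √((1.2791·111.32)² + (-1.4760·46.12)²) = √(20274.744650 + 4633.949667) = 157.8249 km
Sorted: R3 (74.0778 km) < R5 (157.8249 km) < R4 (232.4985 km) < R2 (259.8234 km) < R1 (293.2559 km)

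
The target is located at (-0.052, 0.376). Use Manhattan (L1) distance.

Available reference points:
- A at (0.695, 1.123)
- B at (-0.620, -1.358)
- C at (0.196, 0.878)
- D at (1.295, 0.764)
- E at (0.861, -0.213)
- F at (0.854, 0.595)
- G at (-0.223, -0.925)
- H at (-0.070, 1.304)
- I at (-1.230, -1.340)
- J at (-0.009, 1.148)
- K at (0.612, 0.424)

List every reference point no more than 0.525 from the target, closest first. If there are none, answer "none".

none

Distances from (-0.052, 0.376):
A: 1.494
B: 2.302
C: 0.750
D: 1.735
E: 1.502
F: 1.125
G: 1.472
H: 0.946
I: 2.894
J: 0.815
K: 0.712
Threshold 0.525: none within range.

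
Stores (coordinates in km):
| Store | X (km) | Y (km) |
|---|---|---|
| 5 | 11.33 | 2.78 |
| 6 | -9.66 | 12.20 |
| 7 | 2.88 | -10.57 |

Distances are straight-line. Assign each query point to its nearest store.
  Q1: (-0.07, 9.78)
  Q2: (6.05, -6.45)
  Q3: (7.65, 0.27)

Q1→6; Q2→7; Q3→5

Q1 at (-0.07, 9.78):
  5: 13.38 km
  6: 9.89 km
  7: 20.56 km
  → nearest: 6 (9.89 km)
Q2 at (6.05, -6.45):
  5: 10.63 km
  6: 24.38 km
  7: 5.20 km
  → nearest: 7 (5.20 km)
Q3 at (7.65, 0.27):
  5: 4.45 km
  6: 21.02 km
  7: 11.84 km
  → nearest: 5 (4.45 km)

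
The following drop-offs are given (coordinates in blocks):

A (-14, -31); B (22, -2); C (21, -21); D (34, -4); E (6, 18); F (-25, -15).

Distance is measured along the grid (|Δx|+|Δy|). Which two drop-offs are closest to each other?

Pairwise distances:
A–B: 65 blocks
A–C: 45 blocks
A–D: 75 blocks
A–E: 69 blocks
A–F: 27 blocks
B–C: 20 blocks
B–D: 14 blocks
B–E: 36 blocks
B–F: 60 blocks
C–D: 30 blocks
C–E: 54 blocks
C–F: 52 blocks
D–E: 50 blocks
D–F: 70 blocks
E–F: 64 blocks
Closest pair: B–D at 14 blocks.

B and D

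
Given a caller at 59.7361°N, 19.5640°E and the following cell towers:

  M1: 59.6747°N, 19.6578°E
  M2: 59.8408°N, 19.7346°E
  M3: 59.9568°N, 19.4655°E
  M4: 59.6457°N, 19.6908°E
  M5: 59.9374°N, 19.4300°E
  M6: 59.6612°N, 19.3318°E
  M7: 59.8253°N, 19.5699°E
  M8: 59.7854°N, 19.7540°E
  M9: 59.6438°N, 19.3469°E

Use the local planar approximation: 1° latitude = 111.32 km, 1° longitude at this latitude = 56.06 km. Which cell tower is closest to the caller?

M1

Distances from 59.7361°N, 19.5640°E:
M1: 8.6237 km
M2: 15.0768 km
M3: 25.1812 km
M4: 12.3207 km
M5: 23.6343 km
M6: 15.4585 km
M7: 9.9353 km
M8: 11.9821 km
M9: 15.9278 km
Minimum: M1 at 8.6237 km.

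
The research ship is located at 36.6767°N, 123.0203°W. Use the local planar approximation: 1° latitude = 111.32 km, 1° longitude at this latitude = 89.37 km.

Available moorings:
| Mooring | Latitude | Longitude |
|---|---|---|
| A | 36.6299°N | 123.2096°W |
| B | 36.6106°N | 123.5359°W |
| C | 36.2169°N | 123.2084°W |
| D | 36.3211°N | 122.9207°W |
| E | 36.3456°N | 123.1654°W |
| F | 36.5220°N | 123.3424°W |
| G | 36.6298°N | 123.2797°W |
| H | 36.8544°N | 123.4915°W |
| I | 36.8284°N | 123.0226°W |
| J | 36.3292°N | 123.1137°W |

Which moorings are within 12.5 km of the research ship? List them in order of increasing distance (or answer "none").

Distances from 36.6767°N, 123.0203°W:
A: 17.7017 km
B: 46.6630 km
C: 53.8748 km
D: 40.5738 km
E: 39.0727 km
F: 33.5441 km
G: 23.7632 km
H: 46.5259 km
I: 16.8885 km
J: 39.5740 km
Threshold 12.5 km: none within range.

none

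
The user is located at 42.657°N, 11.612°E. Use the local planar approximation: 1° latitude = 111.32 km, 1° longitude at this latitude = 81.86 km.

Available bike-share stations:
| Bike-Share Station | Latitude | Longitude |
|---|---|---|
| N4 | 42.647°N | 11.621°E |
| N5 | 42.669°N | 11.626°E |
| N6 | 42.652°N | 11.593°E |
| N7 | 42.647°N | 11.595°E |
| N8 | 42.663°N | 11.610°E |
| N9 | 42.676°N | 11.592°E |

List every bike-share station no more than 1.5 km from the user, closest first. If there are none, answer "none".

N8, N4

Distances from 42.657°N, 11.612°E:
N4: √((-0.010·111.32)² + (0.009·81.86)²) = √(1.23921 + 0.54279) = 1.335 km
N5: √((0.012·111.32)² + (0.014·81.86)²) = √(1.78447 + 1.31341) = 1.760 km
N6: √((-0.005·111.32)² + (-0.019·81.86)²) = √(0.30980 + 2.41908) = 1.652 km
N7: √((-0.010·111.32)² + (-0.017·81.86)²) = √(1.23921 + 1.93661) = 1.782 km
N8: √((0.006·111.32)² + (-0.002·81.86)²) = √(0.44612 + 0.02680) = 0.688 km
N9: √((0.019·111.32)² + (-0.020·81.86)²) = √(4.47356 + 2.68042) = 2.675 km
Threshold 1.5 km: N8 (0.688 km), N4 (1.335 km) are within range.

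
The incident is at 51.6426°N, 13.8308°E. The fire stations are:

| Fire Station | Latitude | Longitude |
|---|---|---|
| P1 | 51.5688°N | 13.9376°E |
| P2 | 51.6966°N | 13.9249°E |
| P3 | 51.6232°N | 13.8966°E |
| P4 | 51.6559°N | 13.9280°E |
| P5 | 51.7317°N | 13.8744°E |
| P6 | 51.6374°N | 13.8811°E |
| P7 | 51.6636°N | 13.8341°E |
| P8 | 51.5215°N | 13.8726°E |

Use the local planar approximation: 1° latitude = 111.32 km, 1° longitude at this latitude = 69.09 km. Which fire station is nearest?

P7

Distances from 51.6426°N, 13.8308°E:
P1: 11.0426 km
P2: 8.8546 km
P3: 5.0330 km
P4: 6.8768 km
P5: 10.3660 km
P6: 3.5231 km
P7: 2.3488 km
P8: 13.7867 km
Minimum: P7 at 2.3488 km.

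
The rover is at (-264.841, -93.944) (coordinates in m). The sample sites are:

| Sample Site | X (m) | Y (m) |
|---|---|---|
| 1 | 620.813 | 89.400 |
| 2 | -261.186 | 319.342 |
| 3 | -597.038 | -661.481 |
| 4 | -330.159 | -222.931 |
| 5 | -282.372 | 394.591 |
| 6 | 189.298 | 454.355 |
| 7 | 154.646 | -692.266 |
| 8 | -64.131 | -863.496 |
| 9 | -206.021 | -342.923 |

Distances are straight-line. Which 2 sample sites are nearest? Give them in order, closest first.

Distances from (-264.841, -93.944):
1: 904.432 m
2: 413.302 m
3: 657.612 m
4: 144.582 m
5: 488.849 m
6: 711.951 m
7: 730.725 m
8: 795.295 m
9: 255.833 m
Sorted: 4 (144.582 m) < 9 (255.833 m) < 2 (413.302 m) < 5 (488.849 m) < …

4, 9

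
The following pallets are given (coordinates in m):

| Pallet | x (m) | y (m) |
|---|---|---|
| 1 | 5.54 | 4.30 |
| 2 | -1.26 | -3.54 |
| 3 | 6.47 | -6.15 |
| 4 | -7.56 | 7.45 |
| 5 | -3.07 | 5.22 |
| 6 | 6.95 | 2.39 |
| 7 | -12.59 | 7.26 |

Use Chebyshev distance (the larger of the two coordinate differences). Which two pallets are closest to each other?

1 and 6

Pairwise distances:
1–2: 7.84 m
1–3: 10.45 m
1–4: 13.10 m
1–5: 8.61 m
1–6: 1.91 m
1–7: 18.13 m
2–3: 7.73 m
2–4: 10.99 m
2–5: 8.76 m
2–6: 8.21 m
2–7: 11.33 m
3–4: 14.03 m
3–5: 11.37 m
3–6: 8.54 m
3–7: 19.06 m
4–5: 4.49 m
4–6: 14.51 m
4–7: 5.03 m
5–6: 10.02 m
5–7: 9.52 m
6–7: 19.54 m
Closest pair: 1–6 at 1.91 m.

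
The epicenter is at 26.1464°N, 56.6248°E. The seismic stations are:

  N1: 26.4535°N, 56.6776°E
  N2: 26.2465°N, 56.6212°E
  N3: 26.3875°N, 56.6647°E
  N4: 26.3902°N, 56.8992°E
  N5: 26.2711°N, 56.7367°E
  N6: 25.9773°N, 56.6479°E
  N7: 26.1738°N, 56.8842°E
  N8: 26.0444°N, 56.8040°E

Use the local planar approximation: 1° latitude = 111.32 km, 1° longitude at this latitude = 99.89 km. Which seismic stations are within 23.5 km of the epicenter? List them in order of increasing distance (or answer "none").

N2, N5, N6, N8

Distances from 26.1464°N, 56.6248°E:
N1: 34.5908 km
N2: 11.1489 km
N3: 27.1336 km
N4: 38.5729 km
N5: 17.8224 km
N6: 18.9651 km
N7: 26.0904 km
N8: 21.1978 km
Threshold 23.5 km: N2 (11.1489 km), N5 (17.8224 km), N6 (18.9651 km), N8 (21.1978 km) are within range.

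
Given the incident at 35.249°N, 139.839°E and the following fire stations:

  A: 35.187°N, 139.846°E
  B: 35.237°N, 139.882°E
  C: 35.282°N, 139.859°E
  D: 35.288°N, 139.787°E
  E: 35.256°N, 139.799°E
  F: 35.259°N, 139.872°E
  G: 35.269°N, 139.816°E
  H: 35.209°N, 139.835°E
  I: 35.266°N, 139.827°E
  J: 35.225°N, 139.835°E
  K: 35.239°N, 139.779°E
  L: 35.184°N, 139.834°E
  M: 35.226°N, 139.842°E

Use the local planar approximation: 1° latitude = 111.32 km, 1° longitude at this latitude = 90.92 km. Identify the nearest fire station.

Distances from 35.249°N, 139.839°E:
A: √((-0.062·111.32)² + (0.007·90.92)²) = √(47.63540 + 0.40506) = 6.931 km
B: √((-0.012·111.32)² + (0.043·90.92)²) = √(1.78447 + 15.28466) = 4.131 km
C: √((0.033·111.32)² + (0.020·90.92)²) = √(13.49504 + 3.30658) = 4.099 km
D: √((0.039·111.32)² + (-0.052·90.92)²) = √(18.84845 + 22.35247) = 6.419 km
E: √((0.007·111.32)² + (-0.040·90.92)²) = √(0.60721 + 13.22631) = 3.719 km
F: √((0.010·111.32)² + (0.033·90.92)²) = √(1.23921 + 9.00216) = 3.200 km
G: √((0.020·111.32)² + (-0.023·90.92)²) = √(4.95686 + 4.37295) = 3.054 km
H: √((-0.040·111.32)² + (-0.004·90.92)²) = √(19.82743 + 0.13226) = 4.468 km
I: √((0.017·111.32)² + (-0.012·90.92)²) = √(3.58133 + 1.19037) = 2.184 km
J: √((-0.024·111.32)² + (-0.004·90.92)²) = √(7.13787 + 0.13226) = 2.696 km
K: √((-0.010·111.32)² + (-0.060·90.92)²) = √(1.23921 + 29.75921) = 5.568 km
L: √((-0.065·111.32)² + (-0.005·90.92)²) = √(52.35680 + 0.20666) = 7.250 km
M: √((-0.023·111.32)² + (0.003·90.92)²) = √(6.55544 + 0.07440) = 2.575 km
Minimum: I at 2.184 km.

I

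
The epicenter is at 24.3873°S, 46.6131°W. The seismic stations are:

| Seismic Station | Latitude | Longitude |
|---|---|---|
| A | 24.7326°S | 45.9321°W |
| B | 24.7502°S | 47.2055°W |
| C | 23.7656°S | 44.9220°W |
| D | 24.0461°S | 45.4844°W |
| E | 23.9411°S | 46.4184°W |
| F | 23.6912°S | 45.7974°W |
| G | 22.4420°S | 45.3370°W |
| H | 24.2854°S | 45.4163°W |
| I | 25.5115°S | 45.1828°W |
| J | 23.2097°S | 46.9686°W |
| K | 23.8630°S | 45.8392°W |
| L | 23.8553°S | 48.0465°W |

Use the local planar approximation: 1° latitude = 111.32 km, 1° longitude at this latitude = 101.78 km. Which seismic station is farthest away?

G

Distances from 24.3873°S, 46.6131°W:
A: √((-0.3453·111.32)² + (0.6810·101.78)²) = √(1477.541038 + 4804.178296) = 79.2573 km
B: √((-0.3629·111.32)² + (-0.5924·101.78)²) = √(1632.000666 + 3635.423354) = 72.5770 km
C: √((0.6217·111.32)² + (1.6911·101.78)²) = √(4789.697988 + 29625.348790) = 185.5129 km
D: √((0.3412·111.32)² + (1.1287·101.78)²) = √(1442.661494 + 13197.204400) = 120.9953 km
E: √((0.4462·111.32)² + (0.1947·101.78)²) = √(2467.206652 + 392.696288) = 53.4781 km
F: √((0.6961·111.32)² + (0.8157·101.78)²) = √(6004.677163 + 6892.643518) = 113.5664 km
G: √((1.9453·111.32)² + (1.2761·101.78)²) = √(46894.247248 + 16869.193132) = 252.5142 km
H: √((0.1019·111.32)² + (1.1968·101.78)²) = √(128.675174 + 14837.750161) = 122.3373 km
I: √((-1.1242·111.32)² + (1.4303·101.78)²) = √(15661.507300 + 21192.352560) = 191.9736 km
J: √((1.1776·111.32)² + (-0.3555·101.78)²) = √(17184.701362 + 1309.194292) = 135.9923 km
K: √((0.5243·111.32)² + (0.7739·101.78)²) = √(3406.482096 + 6204.325673) = 98.0347 km
L: √((0.5320·111.32)² + (-1.4334·101.78)²) = √(3507.273711 + 21284.315767) = 157.4535 km
Maximum: G at 252.5142 km.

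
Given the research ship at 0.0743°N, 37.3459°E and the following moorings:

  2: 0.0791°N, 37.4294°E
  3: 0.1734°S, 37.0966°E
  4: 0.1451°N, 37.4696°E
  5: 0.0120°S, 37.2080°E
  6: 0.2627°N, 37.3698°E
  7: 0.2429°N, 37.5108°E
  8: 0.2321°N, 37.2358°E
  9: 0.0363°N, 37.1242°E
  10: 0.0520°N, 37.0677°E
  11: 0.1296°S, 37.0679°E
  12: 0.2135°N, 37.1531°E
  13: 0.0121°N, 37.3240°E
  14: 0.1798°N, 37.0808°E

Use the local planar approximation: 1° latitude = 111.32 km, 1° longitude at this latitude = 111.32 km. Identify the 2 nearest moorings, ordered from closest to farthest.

13, 2

Distances from 0.0743°N, 37.3459°E:
2: 9.3106 km
3: 39.1216 km
4: 15.8663 km
5: 18.1093 km
6: 21.1408 km
7: 26.2531 km
8: 21.4194 km
9: 25.0396 km
10: 31.0686 km
11: 38.3786 km
12: 26.4718 km
13: 7.3408 km
14: 31.7620 km
Sorted: 13 (7.3408 km) < 2 (9.3106 km) < 4 (15.8663 km) < 5 (18.1093 km) < …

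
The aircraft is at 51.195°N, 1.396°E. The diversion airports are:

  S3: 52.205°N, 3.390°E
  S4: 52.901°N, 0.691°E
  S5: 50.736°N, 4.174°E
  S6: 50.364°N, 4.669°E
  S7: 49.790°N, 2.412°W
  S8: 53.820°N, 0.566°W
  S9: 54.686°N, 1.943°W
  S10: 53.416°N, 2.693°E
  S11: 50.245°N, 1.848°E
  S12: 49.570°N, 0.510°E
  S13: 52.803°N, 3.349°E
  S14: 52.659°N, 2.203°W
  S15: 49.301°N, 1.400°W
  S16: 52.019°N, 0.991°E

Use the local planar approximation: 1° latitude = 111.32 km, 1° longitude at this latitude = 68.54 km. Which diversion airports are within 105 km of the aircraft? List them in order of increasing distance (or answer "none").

S16

Distances from 51.195°N, 1.396°E:
S3: √((1.010·111.32)² + (1.994·68.54)²) = √(12641.22446 + 18678.34996) = 176.973 km
S4: √((1.706·111.32)² + (-0.705·68.54)²) = √(36066.53736 + 2334.89005) = 195.963 km
S5: √((-0.459·111.32)² + (2.778·68.54)²) = √(2610.78895 + 36253.72891) = 197.141 km
S6: √((-0.831·111.32)² + (3.273·68.54)²) = √(8557.53025 + 50324.58600) = 242.656 km
S7: √((-1.405·111.32)² + (-3.808·68.54)²) = √(24462.39890 + 68121.16704) = 304.275 km
S8: √((2.625·111.32)² + (-1.962·68.54)²) = √(85389.60622 + 18083.65472) = 321.673 km
S9: √((3.491·111.32)² + (-3.339·68.54)²) = √(151024.04319 + 52374.63849) = 450.997 km
S10: √((2.221·111.32)² + (1.297·68.54)²) = √(61128.46811 + 7902.56638) = 262.738 km
S11: √((-0.950·111.32)² + (0.452·68.54)²) = √(11183.90852 + 959.76536) = 110.198 km
S12: √((-1.625·111.32)² + (-0.886·68.54)²) = √(32723.00102 + 3687.70052) = 190.816 km
S13: √((1.608·111.32)² + (1.953·68.54)²) = √(32041.91649 + 17918.13015) = 223.517 km
S14: √((1.464·111.32)² + (-3.599·68.54)²) = √(26560.02924 + 60848.78257) = 295.650 km
S15: √((-1.894·111.32)² + (-2.796·68.54)²) = √(44453.53933 + 36725.06172) = 284.919 km
S16: √((0.824·111.32)² + (-0.405·68.54)²) = √(8413.96728 + 770.54543) = 95.836 km
Threshold 105 km: S16 (95.836 km) is within range.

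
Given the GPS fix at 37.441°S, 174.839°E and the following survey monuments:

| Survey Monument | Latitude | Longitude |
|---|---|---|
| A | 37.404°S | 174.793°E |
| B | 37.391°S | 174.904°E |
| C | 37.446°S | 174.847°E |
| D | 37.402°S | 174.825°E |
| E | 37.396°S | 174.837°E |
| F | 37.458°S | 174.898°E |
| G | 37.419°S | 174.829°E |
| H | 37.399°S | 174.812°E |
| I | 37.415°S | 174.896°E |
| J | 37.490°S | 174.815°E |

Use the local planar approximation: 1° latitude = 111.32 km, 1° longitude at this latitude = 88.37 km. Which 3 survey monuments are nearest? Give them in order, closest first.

Distances from 37.441°S, 174.839°E:
A: √((0.037·111.32)² + (-0.046·88.37)²) = √(16.96484 + 16.52439) = 5.787 km
B: √((0.050·111.32)² + (0.065·88.37)²) = √(30.98036 + 32.99411) = 7.998 km
C: √((-0.005·111.32)² + (0.008·88.37)²) = √(0.30980 + 0.49979) = 0.900 km
D: √((0.039·111.32)² + (-0.014·88.37)²) = √(18.84845 + 1.53061) = 4.514 km
E: √((0.045·111.32)² + (-0.002·88.37)²) = √(25.09409 + 0.03124) = 5.013 km
F: √((-0.017·111.32)² + (0.059·88.37)²) = √(3.58133 + 27.18402) = 5.547 km
G: √((0.022·111.32)² + (-0.010·88.37)²) = √(5.99780 + 0.78093) = 2.604 km
H: √((0.042·111.32)² + (-0.027·88.37)²) = √(21.85974 + 5.69295) = 5.249 km
I: √((0.026·111.32)² + (0.057·88.37)²) = √(8.37709 + 25.37228) = 5.809 km
J: √((-0.049·111.32)² + (-0.024·88.37)²) = √(29.75353 + 4.49813) = 5.852 km
Sorted: C (0.900 km) < G (2.604 km) < D (4.514 km) < E (5.013 km) < H (5.249 km) < …

C, G, D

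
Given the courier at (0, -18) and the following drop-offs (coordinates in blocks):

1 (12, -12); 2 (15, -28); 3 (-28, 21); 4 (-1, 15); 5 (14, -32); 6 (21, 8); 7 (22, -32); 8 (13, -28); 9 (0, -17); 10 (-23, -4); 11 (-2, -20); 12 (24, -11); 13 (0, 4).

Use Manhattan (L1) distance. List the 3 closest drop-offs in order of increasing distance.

9, 11, 1

Distances from (0, -18):
1: 18 blocks
2: 25 blocks
3: 67 blocks
4: 34 blocks
5: 28 blocks
6: 47 blocks
7: 36 blocks
8: 23 blocks
9: 1 blocks
10: 37 blocks
11: 4 blocks
12: 31 blocks
13: 22 blocks
Sorted: 9 (1 blocks) < 11 (4 blocks) < 1 (18 blocks) < 13 (22 blocks) < 8 (23 blocks) < …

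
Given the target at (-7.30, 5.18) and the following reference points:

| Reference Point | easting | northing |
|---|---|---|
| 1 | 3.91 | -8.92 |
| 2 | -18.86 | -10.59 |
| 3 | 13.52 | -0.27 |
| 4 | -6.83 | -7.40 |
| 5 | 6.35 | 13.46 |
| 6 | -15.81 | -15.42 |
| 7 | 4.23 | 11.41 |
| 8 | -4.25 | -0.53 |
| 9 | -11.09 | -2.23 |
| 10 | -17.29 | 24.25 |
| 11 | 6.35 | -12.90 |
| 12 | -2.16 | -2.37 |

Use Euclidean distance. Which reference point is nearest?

8

Distances from (-7.30, 5.18):
1: √((11.21)² + (-14.10)²) = √(125.6641 + 198.8100) = 18.01
2: √((-11.56)² + (-15.77)²) = √(133.6336 + 248.6929) = 19.55
3: √((20.82)² + (-5.45)²) = √(433.4724 + 29.7025) = 21.52
4: √((0.47)² + (-12.58)²) = √(0.2209 + 158.2564) = 12.59
5: √((13.65)² + (8.28)²) = √(186.3225 + 68.5584) = 15.96
6: √((-8.51)² + (-20.60)²) = √(72.4201 + 424.3600) = 22.29
7: √((11.53)² + (6.23)²) = √(132.9409 + 38.8129) = 13.11
8: √((3.05)² + (-5.71)²) = √(9.3025 + 32.6041) = 6.47
9: √((-3.79)² + (-7.41)²) = √(14.3641 + 54.9081) = 8.32
10: √((-9.99)² + (19.07)²) = √(99.8001 + 363.6649) = 21.53
11: √((13.65)² + (-18.08)²) = √(186.3225 + 326.8864) = 22.65
12: √((5.14)² + (-7.55)²) = √(26.4196 + 57.0025) = 9.13
Minimum: 8 at 6.47.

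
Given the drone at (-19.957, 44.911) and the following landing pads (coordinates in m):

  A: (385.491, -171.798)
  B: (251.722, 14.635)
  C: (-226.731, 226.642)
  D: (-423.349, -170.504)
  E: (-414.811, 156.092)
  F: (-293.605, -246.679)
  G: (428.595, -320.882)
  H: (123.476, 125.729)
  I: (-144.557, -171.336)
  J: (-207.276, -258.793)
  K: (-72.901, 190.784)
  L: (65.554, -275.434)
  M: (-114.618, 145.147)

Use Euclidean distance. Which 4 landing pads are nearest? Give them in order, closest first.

Distances from (-19.957, 44.911):
A: √((405.448)² + (-216.709)²) = √(164388.08070 + 46962.79068) = 459.729 m
B: √((271.679)² + (-30.276)²) = √(73809.47904 + 916.63618) = 273.361 m
C: √((-206.774)² + (181.731)²) = √(42755.48708 + 33026.15636) = 275.285 m
D: √((-403.392)² + (-215.415)²) = √(162725.10566 + 46403.62222) = 457.306 m
E: √((-394.854)² + (111.181)²) = √(155909.68132 + 12361.21476) = 410.208 m
F: √((-273.648)² + (-291.590)²) = √(74883.22790 + 85024.72810) = 399.885 m
G: √((448.552)² + (-365.793)²) = √(201198.89670 + 133804.51885) = 578.795 m
H: √((143.433)² + (80.818)²) = √(20573.02549 + 6531.54912) = 164.635 m
I: √((-124.600)² + (-216.247)²) = √(15525.16000 + 46762.76501) = 249.575 m
J: √((-187.319)² + (-303.704)²) = √(35088.40776 + 92236.11962) = 356.826 m
K: √((-52.944)² + (145.873)²) = √(2803.06714 + 21278.93213) = 155.184 m
L: √((85.511)² + (-320.345)²) = √(7312.13112 + 102620.91903) = 331.562 m
M: √((-94.661)² + (100.236)²) = √(8960.70492 + 10047.25570) = 137.869 m
Sorted: M (137.869 m) < K (155.184 m) < H (164.635 m) < I (249.575 m) < B (273.361 m) < C (275.285 m) < …

M, K, H, I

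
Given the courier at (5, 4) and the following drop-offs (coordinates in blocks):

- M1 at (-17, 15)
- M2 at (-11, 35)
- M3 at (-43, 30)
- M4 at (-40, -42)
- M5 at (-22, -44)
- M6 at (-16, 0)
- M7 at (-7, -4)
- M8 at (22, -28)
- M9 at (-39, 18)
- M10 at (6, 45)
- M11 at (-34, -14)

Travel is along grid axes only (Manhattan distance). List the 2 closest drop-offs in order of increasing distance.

Distances from (5, 4):
M1: 33 blocks
M2: 47 blocks
M3: 74 blocks
M4: 91 blocks
M5: 75 blocks
M6: 25 blocks
M7: 20 blocks
M8: 49 blocks
M9: 58 blocks
M10: 42 blocks
M11: 57 blocks
Sorted: M7 (20 blocks) < M6 (25 blocks) < M1 (33 blocks) < M10 (42 blocks) < …

M7, M6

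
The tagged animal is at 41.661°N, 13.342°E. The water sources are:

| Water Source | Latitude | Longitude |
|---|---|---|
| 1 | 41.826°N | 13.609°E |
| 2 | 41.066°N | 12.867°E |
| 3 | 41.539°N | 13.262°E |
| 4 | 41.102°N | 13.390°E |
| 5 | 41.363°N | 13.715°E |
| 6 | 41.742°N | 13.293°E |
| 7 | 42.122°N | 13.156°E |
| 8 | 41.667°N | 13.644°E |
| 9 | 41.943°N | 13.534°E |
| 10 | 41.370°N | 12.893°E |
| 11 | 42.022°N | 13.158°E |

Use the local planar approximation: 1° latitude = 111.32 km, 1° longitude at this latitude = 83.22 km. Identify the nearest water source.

Distances from 41.661°N, 13.342°E:
1: √((0.165·111.32)² + (0.267·83.22)²) = √(337.37608 + 493.71685) = 28.829 km
2: √((-0.595·111.32)² + (-0.475·83.22)²) = √(4387.12821 + 1562.58137) = 77.134 km
3: √((-0.122·111.32)² + (-0.080·83.22)²) = √(184.44465 + 44.32364) = 15.125 km
4: √((-0.559·111.32)² + (0.048·83.22)²) = √(3872.30905 + 15.95651) = 62.356 km
5: √((-0.298·111.32)² + (0.373·83.22)²) = √(1100.47181 + 963.54741) = 45.431 km
6: √((0.081·111.32)² + (-0.049·83.22)²) = √(81.30485 + 16.62829) = 9.896 km
7: √((0.461·111.32)² + (-0.186·83.22)²) = √(2633.59049 + 239.59696) = 53.602 km
8: √((0.006·111.32)² + (0.302·83.22)²) = √(0.44612 + 631.63954) = 25.141 km
9: √((0.282·111.32)² + (0.192·83.22)²) = √(985.47273 + 255.30415) = 35.225 km
10: √((-0.291·111.32)² + (-0.449·83.22)²) = √(1049.37901 + 1396.20152) = 49.453 km
11: √((0.361·111.32)² + (-0.184·83.22)²) = √(1614.95639 + 234.47204) = 43.005 km
Minimum: 6 at 9.896 km.

6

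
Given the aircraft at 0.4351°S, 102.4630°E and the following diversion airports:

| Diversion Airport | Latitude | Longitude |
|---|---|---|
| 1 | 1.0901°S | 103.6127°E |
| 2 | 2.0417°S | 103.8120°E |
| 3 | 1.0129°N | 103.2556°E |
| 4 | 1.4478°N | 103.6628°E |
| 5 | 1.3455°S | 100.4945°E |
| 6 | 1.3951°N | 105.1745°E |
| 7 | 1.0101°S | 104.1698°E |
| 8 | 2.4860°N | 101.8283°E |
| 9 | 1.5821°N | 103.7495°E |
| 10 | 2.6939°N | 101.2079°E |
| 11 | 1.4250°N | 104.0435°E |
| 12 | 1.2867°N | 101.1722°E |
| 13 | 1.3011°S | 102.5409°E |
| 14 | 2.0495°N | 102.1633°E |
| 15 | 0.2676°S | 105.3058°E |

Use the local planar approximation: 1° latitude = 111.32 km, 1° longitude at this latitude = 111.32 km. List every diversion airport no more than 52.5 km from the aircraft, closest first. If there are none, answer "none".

Distances from 0.4351°S, 102.4630°E:
1: √((-0.6550·111.32)² + (1.1497·111.32)²) = √(5316.538893 + 16380.058861) = 147.2977 km
2: √((-1.6066·111.32)² + (1.3490·111.32)²) = √(31986.146393 + 22551.233132) = 233.5324 km
3: √((1.4480·111.32)² + (0.7926·111.32)²) = √(25982.654539 + 7784.926764) = 183.7596 km
4: √((1.8829·111.32)² + (1.1998·111.32)²) = √(43934.016237 + 17838.737323) = 248.5413 km
5: √((-0.9104·111.32)² + (-1.9685·111.32)²) = √(10270.956584 + 48019.455761) = 241.4341 km
6: √((1.8302·111.32)² + (2.7115·111.32)²) = √(41509.117227 + 91109.909000) = 364.1690 km
7: √((-0.5750·111.32)² + (1.7068·111.32)²) = √(4097.152081 + 36100.370881) = 200.4932 km
8: √((2.9211·111.32)² + (-0.6347·111.32)²) = √(105739.985077 + 4992.101328) = 332.7643 km
9: √((2.0172·111.32)² + (1.2865·111.32)²) = √(50424.815089 + 20510.014926) = 266.3359 km
10: √((3.1290·111.32)² + (-1.2551·111.32)²) = √(121327.017459 + 19521.044635) = 375.2973 km
11: √((1.8601·111.32)² + (1.5805·111.32)²) = √(42876.465848 + 30955.326970) = 271.7201 km
12: √((1.7218·111.32)² + (-1.2908·111.32)²) = √(36737.686372 + 20647.349481) = 239.5517 km
13: √((-0.8660·111.32)² + (0.0779·111.32)²) = √(9293.561546 + 75.200601) = 96.7924 km
14: √((2.4846·111.32)² + (-0.2997·111.32)²) = √(76499.633956 + 1113.063346) = 278.5906 km
15: √((0.1675·111.32)² + (2.8428·111.32)²) = √(347.677045 + 100147.245529) = 317.0093 km
Threshold 52.5 km: none within range.

none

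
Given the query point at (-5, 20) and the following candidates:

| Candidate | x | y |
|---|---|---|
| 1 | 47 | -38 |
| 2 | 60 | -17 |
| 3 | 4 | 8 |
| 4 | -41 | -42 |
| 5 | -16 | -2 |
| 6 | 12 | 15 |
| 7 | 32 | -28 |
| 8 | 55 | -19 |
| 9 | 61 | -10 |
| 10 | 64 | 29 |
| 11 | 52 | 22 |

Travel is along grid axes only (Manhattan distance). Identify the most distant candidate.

Distances from (-5, 20):
1: |52| + |-58| = 52 + 58 = 110
2: |65| + |-37| = 65 + 37 = 102
3: |9| + |-12| = 9 + 12 = 21
4: |-36| + |-62| = 36 + 62 = 98
5: |-11| + |-22| = 11 + 22 = 33
6: |17| + |-5| = 17 + 5 = 22
7: |37| + |-48| = 37 + 48 = 85
8: |60| + |-39| = 60 + 39 = 99
9: |66| + |-30| = 66 + 30 = 96
10: |69| + |9| = 69 + 9 = 78
11: |57| + |2| = 57 + 2 = 59
Maximum: 1 at 110.

1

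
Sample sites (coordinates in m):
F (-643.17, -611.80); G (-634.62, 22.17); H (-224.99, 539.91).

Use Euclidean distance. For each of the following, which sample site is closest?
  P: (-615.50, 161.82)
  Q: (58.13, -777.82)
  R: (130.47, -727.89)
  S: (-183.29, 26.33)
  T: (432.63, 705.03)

P at (-615.50, 161.82):
  F: √((-27.67)² + (-773.62)²) = √(765.6289 + 598487.9044) = 774.11 m
  G: √((-19.12)² + (-139.65)²) = √(365.5744 + 19502.1225) = 140.95 m
  H: √((390.51)² + (378.09)²) = √(152498.0601 + 142952.0481) = 543.55 m
  → nearest: G (140.95 m)
Q at (58.13, -777.82):
  F: √((-701.30)² + (166.02)²) = √(491821.6900 + 27562.6404) = 720.68 m
  G: √((-692.75)² + (799.99)²) = √(479902.5625 + 639984.0001) = 1058.25 m
  H: √((-283.12)² + (1317.73)²) = √(80156.9344 + 1736412.3529) = 1347.80 m
  → nearest: F (720.68 m)
R at (130.47, -727.89):
  F: √((-773.64)² + (116.09)²) = √(598518.8496 + 13476.8881) = 782.30 m
  G: √((-765.09)² + (750.06)²) = √(585362.7081 + 562590.0036) = 1071.43 m
  H: √((-355.46)² + (1267.80)²) = √(126351.8116 + 1607316.8400) = 1316.69 m
  → nearest: F (782.30 m)
S at (-183.29, 26.33):
  F: √((-459.88)² + (-638.13)²) = √(211489.6144 + 407209.8969) = 786.57 m
  G: √((-451.33)² + (-4.16)²) = √(203698.7689 + 17.3056) = 451.35 m
  H: √((-41.70)² + (513.58)²) = √(1738.8900 + 263764.4164) = 515.27 m
  → nearest: G (451.35 m)
T at (432.63, 705.03):
  F: √((-1075.80)² + (-1316.83)²) = √(1157345.6400 + 1734041.2489) = 1700.41 m
  G: √((-1067.25)² + (-682.86)²) = √(1139022.5625 + 466297.7796) = 1267.01 m
  H: √((-657.62)² + (-165.12)²) = √(432464.0644 + 27264.6144) = 678.03 m
  → nearest: H (678.03 m)

P→G; Q→F; R→F; S→G; T→H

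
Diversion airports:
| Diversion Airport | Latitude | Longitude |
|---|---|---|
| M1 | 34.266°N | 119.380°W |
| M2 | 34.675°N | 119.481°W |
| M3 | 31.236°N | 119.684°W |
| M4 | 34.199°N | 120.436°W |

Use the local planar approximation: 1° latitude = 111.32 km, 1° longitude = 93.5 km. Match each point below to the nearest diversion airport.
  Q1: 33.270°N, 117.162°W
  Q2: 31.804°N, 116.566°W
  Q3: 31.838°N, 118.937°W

Q1→M1; Q2→M3; Q3→M3

Q1 at 33.270°N, 117.162°W:
  M1: √((0.996·111.32)² + (-2.218·93.5)²) = √(12293.20354 + 43007.70869) = 235.161 km
  M2: √((1.405·111.32)² + (-2.319·93.5)²) = √(24462.39890 + 47013.73110) = 267.350 km
  M3: √((-2.034·111.32)² + (-2.522·93.5)²) = √(51268.22628 + 55604.94125) = 326.915 km
  M4: √((0.929·111.32)² + (-3.274·93.5)²) = √(10694.92697 + 93708.84216) = 323.116 km
  → nearest: M1 (235.161 km)
Q2 at 31.804°N, 116.566°W:
  M1: √((2.462·111.32)² + (-2.814·93.5)²) = √(75114.27720 + 69226.34588) = 379.922 km
  M2: √((2.871·111.32)² + (-2.915·93.5)²) = √(102143.98102 + 74284.86526) = 420.034 km
  M3: √((-0.568·111.32)² + (-3.118·93.5)²) = √(3998.00255 + 84991.49009) = 298.311 km
  M4: √((2.395·111.32)² + (-3.870·93.5)²) = √(71081.63861 + 130931.80403) = 449.459 km
  → nearest: M3 (298.311 km)
Q3 at 31.838°N, 118.937°W:
  M1: √((2.428·111.32)² + (-0.443·93.5)²) = √(73053.95960 + 1715.65782) = 273.440 km
  M2: √((2.837·111.32)² + (-0.544·93.5)²) = √(99739.01316 + 2587.14650) = 319.885 km
  M3: √((-0.602·111.32)² + (-0.747·93.5)²) = √(4490.96197 + 4878.25418) = 96.795 km
  M4: √((2.361·111.32)² + (-1.499·93.5)²) = √(69077.77962 + 19643.84449) = 297.862 km
  → nearest: M3 (96.795 km)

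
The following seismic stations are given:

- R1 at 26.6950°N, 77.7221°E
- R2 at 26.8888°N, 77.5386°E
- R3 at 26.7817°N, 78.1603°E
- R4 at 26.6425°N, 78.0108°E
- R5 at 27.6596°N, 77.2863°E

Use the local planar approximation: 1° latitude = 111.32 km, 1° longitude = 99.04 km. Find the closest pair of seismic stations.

R3 and R4

Pairwise distances:
R1–R2: √((0.1938·111.32)² + (-0.1835·99.04)²) = √(465.429537 + 330.288460) = 28.2085 km
R1–R3: √((0.0867·111.32)² + (0.4382·99.04)²) = √(93.150371 + 1883.501671) = 44.4596 km
R1–R4: √((-0.0525·111.32)² + (0.2887·99.04)²) = √(34.155842 + 817.550957) = 29.1840 km
R1–R5: √((0.9646·111.32)² + (-0.4358·99.04)²) = √(11530.308055 + 1862.926477) = 115.7291 km
R2–R3: √((-0.1071·111.32)² + (0.6217·99.04)²) = √(142.142954 + 3791.255018) = 62.7168 km
R2–R4: √((-0.2463·111.32)² + (0.4722·99.04)²) = √(751.753085 + 2187.123106) = 54.2114 km
R2–R5: √((0.7708·111.32)² + (-0.2523·99.04)²) = √(7362.576279 + 624.389749) = 89.3698 km
R3–R4: √((-0.1392·111.32)² + (-0.1495·99.04)²) = √(240.118082 + 219.231850) = 21.4325 km
R3–R5: √((0.8779·111.32)² + (-0.8740·99.04)²) = √(9550.728366 + 7492.799796) = 130.5509 km
R4–R5: √((1.0171·111.32)² + (-0.7245·99.04)²) = √(12819.577256 + 5148.705400) = 134.0458 km
Closest pair: R3–R4 at 21.4325 km.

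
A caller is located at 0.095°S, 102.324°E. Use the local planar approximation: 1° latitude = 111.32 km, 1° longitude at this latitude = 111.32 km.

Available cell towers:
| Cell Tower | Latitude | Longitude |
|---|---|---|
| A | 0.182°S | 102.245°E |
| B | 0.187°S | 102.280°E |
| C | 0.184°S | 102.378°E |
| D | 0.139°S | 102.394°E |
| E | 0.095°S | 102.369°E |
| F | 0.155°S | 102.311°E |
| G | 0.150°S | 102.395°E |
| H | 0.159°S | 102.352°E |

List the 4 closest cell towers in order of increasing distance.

E, F, H, D

Distances from 0.095°S, 102.324°E:
A: 13.082 km
B: 11.352 km
C: 11.589 km
D: 9.204 km
E: 5.009 km
F: 6.834 km
G: 9.998 km
H: 7.776 km
Sorted: E (5.009 km) < F (6.834 km) < H (7.776 km) < D (9.204 km) < G (9.998 km) < B (11.352 km) < …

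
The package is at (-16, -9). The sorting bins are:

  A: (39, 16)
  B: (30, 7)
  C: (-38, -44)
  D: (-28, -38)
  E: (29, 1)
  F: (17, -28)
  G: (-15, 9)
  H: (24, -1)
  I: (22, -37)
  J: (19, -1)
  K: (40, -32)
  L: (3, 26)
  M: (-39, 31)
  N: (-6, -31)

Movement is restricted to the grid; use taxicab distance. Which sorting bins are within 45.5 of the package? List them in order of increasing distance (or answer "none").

Distances from (-16, -9):
A: |55| + |25| = 55 + 25 = 80
B: |46| + |16| = 46 + 16 = 62
C: |-22| + |-35| = 22 + 35 = 57
D: |-12| + |-29| = 12 + 29 = 41
E: |45| + |10| = 45 + 10 = 55
F: |33| + |-19| = 33 + 19 = 52
G: |1| + |18| = 1 + 18 = 19
H: |40| + |8| = 40 + 8 = 48
I: |38| + |-28| = 38 + 28 = 66
J: |35| + |8| = 35 + 8 = 43
K: |56| + |-23| = 56 + 23 = 79
L: |19| + |35| = 19 + 35 = 54
M: |-23| + |40| = 23 + 40 = 63
N: |10| + |-22| = 10 + 22 = 32
Threshold 45.5: G (19), N (32), D (41), J (43) are within range.

G, N, D, J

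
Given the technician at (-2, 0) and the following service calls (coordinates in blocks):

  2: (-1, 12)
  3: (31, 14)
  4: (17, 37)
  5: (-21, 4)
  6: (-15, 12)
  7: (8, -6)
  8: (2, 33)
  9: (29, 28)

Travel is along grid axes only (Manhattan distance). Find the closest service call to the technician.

Distances from (-2, 0):
2: |1| + |12| = 1 + 12 = 13 blocks
3: |33| + |14| = 33 + 14 = 47 blocks
4: |19| + |37| = 19 + 37 = 56 blocks
5: |-19| + |4| = 19 + 4 = 23 blocks
6: |-13| + |12| = 13 + 12 = 25 blocks
7: |10| + |-6| = 10 + 6 = 16 blocks
8: |4| + |33| = 4 + 33 = 37 blocks
9: |31| + |28| = 31 + 28 = 59 blocks
Minimum: 2 at 13 blocks.

2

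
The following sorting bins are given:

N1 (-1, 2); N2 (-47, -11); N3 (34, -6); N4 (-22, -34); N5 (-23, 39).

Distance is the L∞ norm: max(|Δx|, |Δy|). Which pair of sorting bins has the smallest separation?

Pairwise distances:
N1–N2: 46
N1–N3: 35
N1–N4: 36
N1–N5: 37
N2–N3: 81
N2–N4: 25
N2–N5: 50
N3–N4: 56
N3–N5: 57
N4–N5: 73
Closest pair: N2–N4 at 25.

N2 and N4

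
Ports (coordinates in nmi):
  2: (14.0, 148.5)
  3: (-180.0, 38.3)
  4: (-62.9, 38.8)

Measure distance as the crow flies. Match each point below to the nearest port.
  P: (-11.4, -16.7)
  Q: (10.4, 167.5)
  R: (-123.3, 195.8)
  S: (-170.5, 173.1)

P at (-11.4, -16.7):
  2: √((25.4)² + (165.2)²) = √(645.160 + 27291.040) = 167.1 nmi
  3: √((-168.6)² + (55.0)²) = √(28425.960 + 3025.000) = 177.3 nmi
  4: √((-51.5)² + (55.5)²) = √(2652.250 + 3080.250) = 75.7 nmi
  → nearest: 4 (75.7 nmi)
Q at (10.4, 167.5):
  2: √((3.6)² + (-19.0)²) = √(12.960 + 361.000) = 19.3 nmi
  3: √((-190.4)² + (-129.2)²) = √(36252.160 + 16692.640) = 230.1 nmi
  4: √((-73.3)² + (-128.7)²) = √(5372.890 + 16563.690) = 148.1 nmi
  → nearest: 2 (19.3 nmi)
R at (-123.3, 195.8):
  2: √((137.3)² + (-47.3)²) = √(18851.290 + 2237.290) = 145.2 nmi
  3: √((-56.7)² + (-157.5)²) = √(3214.890 + 24806.250) = 167.4 nmi
  4: √((60.4)² + (-157.0)²) = √(3648.160 + 24649.000) = 168.2 nmi
  → nearest: 2 (145.2 nmi)
S at (-170.5, 173.1):
  2: √((184.5)² + (-24.6)²) = √(34040.250 + 605.160) = 186.1 nmi
  3: √((-9.5)² + (-134.8)²) = √(90.250 + 18171.040) = 135.1 nmi
  4: √((107.6)² + (-134.3)²) = √(11577.760 + 18036.490) = 172.1 nmi
  → nearest: 3 (135.1 nmi)

P→4; Q→2; R→2; S→3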